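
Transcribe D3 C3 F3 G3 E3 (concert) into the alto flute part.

Written C4 sounds as G3 on the alto flute, so concert pitches are written a perfect fourth up.
D3 becomes G3
C3 becomes F3
F3 becomes Bb3
G3 becomes C4
E3 becomes A3

G3 F3 Bb3 C4 A3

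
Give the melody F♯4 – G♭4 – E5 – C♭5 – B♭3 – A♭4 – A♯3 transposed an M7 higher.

F#4: a seventh up reaches E, and 11 semitones makes it E#5.
Gb4: a seventh up reaches F, and 11 semitones makes it F5.
A major seventh up from E5 gives D#6.
Cb5 up a major seventh is Bb5.
A major seventh up from Bb3 gives A4.
Ab4 up a major seventh is G5.
A#3 up a major seventh is G##4.

E#5 F5 D#6 Bb5 A4 G5 G##4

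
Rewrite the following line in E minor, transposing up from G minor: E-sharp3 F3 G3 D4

From G up to E is a major sixth; apply that to each pitch.
E#3 gives C##4
F3 gives D4
G3 gives E4
D4 gives B4

C##4 D4 E4 B4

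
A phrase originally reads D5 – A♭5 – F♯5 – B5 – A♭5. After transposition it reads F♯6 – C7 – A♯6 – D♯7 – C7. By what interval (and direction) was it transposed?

From D5 to F#6 is 10 letter names — a tenth of some quality.
D5 to F#6 is 16 semitones, which makes it a major tenth; the second version is higher, so the direction is up.
Checking another pair — Ab5 → C7 — gives the same interval.

up a major tenth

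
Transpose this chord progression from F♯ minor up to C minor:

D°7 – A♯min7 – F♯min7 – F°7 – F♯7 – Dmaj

F♯ minor up to C minor is a diminished fifth; each chord root moves by that interval while the quality stays the same.
D°7: root D up a diminished fifth → Ab, giving Ab°7.
A♯min7: root A♯ up a diminished fifth → E, giving Emin7.
F♯min7: root F♯ up a diminished fifth → C, giving Cmin7.
F°7: root F up a diminished fifth → Cb, giving Cb°7.
F♯7: root F♯ up a diminished fifth → C, giving C7.
Dmaj: root D up a diminished fifth → Ab, giving Abmaj.

Ab°7 Emin7 Cmin7 Cb°7 C7 Abmaj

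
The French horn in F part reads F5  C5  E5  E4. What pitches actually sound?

Bb4 F4 A4 A3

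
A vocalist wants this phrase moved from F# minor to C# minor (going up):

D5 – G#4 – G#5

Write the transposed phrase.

A5 D#5 D#6

From F# up to C# is a perfect fifth; apply that to each pitch.
D5 gives A5
G#4 gives D#5
G#5 gives D#6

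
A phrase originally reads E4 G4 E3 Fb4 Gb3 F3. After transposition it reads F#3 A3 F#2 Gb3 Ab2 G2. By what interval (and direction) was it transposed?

down a minor seventh

From E4 to F#3 is 7 letter names — a seventh of some quality.
F#3 to E4 is 10 semitones, which makes it a minor seventh; the second version is lower, so the direction is down.
Checking another pair — F3 → G2 — gives the same interval.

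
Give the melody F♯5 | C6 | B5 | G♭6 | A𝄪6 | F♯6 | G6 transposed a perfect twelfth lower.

B3 F4 E4 Cb5 D##5 B4 C5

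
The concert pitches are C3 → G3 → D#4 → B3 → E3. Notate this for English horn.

The English horn sounds a perfect fifth below written, so the written part must be a perfect fifth above concert — transpose each note up.
C3 gives G3
G3 gives D4
D#4 gives A#4
B3 gives F#4
E3 gives B3

G3 D4 A#4 F#4 B3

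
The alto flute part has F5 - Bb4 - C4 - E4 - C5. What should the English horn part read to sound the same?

G5 C5 D4 F#4 D5

First find concert pitch: the alto flute sounds a perfect fourth below written, so F5 Bb4 C4 E4 C5 sounds C5 F4 G3 B3 G4.
Then write for English horn: it sounds a perfect fifth below written, so the part must be a perfect fifth above concert.
C5 → G5
F4 → C5
G3 → D4
B3 → F#4
G4 → D5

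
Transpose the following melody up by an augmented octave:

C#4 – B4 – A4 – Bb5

C#4 up an augmented octave is C##5.
An augmented octave up from B4 gives B#5.
A4: an octave up reaches A, and 13 semitones makes it A#5.
An augmented octave up from Bb5 gives B6.

C##5 B#5 A#5 B6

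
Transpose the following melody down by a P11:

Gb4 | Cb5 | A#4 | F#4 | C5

Gb4 to Db3
Cb5 to Gb3
A#4 to E#3
F#4 to C#3
C5 to G3

Db3 Gb3 E#3 C#3 G3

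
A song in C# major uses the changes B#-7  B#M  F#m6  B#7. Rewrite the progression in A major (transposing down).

C# major down to A major is a major third; each chord root moves by that interval while the quality stays the same.
B#-7: root B# down a major third → G#, giving G#-7.
B#M: root B# down a major third → G#, giving G#M.
F#m6: root F# down a major third → D, giving Dm6.
B#7: root B# down a major third → G#, giving G#7.

G#-7 G#M Dm6 G#7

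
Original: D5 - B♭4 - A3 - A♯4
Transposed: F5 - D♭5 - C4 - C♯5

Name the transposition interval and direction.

Take the first pair: D5 → F5. D to F spans 3 letter names, so the interval is some kind of third.
D5 to F5 is 3 semitones, which makes it a minor third; the second version is higher, so the direction is up.
Checking another pair — A#4 → C#5 — gives the same interval.

up a minor third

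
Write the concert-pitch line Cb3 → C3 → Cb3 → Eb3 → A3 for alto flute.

Fb3 F3 Fb3 Ab3 D4

The alto flute sounds a perfect fourth below written, so the written part must be a perfect fourth above concert — transpose each note up.
Cb3 becomes Fb3
C3 becomes F3
Cb3 becomes Fb3
Eb3 becomes Ab3
A3 becomes D4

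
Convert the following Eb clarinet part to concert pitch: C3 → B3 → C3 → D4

Eb3 D4 Eb3 F4

Written C4 on the Eb clarinet sounds as Eb4, a minor third higher; apply that shift to every note.
C3 to Eb3
B3 to D4
C3 to Eb3
D4 to F4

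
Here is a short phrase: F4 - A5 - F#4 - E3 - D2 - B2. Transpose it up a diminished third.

Abb4 Cb6 Ab4 Gb3 Fb2 Db3

F4: a third up reaches A, and 2 semitones makes it Abb4.
A5: a third up reaches C, and 2 semitones makes it Cb6.
F#4: a third up reaches A, and 2 semitones makes it Ab4.
E3 up a diminished third is Gb3.
A diminished third up from D2 gives Fb2.
B2 up a diminished third is Db3.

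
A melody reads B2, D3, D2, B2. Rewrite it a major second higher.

B2 becomes C#3
D3 becomes E3
D2 becomes E2
B2 becomes C#3

C#3 E3 E2 C#3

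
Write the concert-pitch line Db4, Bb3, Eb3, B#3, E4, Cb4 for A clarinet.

Written C4 sounds as A3 on the A clarinet, so concert pitches are written a minor third up.
Db4 → Fb4
Bb3 → Db4
Eb3 → Gb3
B#3 → D#4
E4 → G4
Cb4 → Ebb4

Fb4 Db4 Gb3 D#4 G4 Ebb4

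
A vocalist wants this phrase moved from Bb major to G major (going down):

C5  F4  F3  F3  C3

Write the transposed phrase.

A4 D4 D3 D3 A2

Bb major to G major down is a minor third, so every note moves down by that interval.
C5 -> A4
F4 -> D4
F3 -> D3
F3 -> D3
C3 -> A2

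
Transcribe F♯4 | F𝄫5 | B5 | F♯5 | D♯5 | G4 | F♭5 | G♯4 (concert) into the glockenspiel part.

The glockenspiel sounds a perfect fifteenth above written, so the written part must be a perfect fifteenth below concert — transpose each note down.
F#4 gives F#2
Fbb5 gives Fbb3
B5 gives B3
F#5 gives F#3
D#5 gives D#3
G4 gives G2
Fb5 gives Fb3
G#4 gives G#2

F#2 Fbb3 B3 F#3 D#3 G2 Fb3 G#2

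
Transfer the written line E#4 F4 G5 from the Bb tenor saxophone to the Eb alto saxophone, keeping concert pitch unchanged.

First find concert pitch: the Bb tenor saxophone sounds a major ninth below written, so E#4 F4 G5 sounds D#3 Eb3 F4.
Then write for Eb alto saxophone: it sounds a major sixth below written, so the part must be a major sixth above concert.
D#3 → B#3
Eb3 → C4
F4 → D5

B#3 C4 D5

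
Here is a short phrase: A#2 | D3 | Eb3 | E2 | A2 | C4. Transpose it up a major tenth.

C##4 F#4 G4 G#3 C#4 E5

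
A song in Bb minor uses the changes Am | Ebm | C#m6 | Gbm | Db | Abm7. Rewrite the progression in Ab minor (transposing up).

Bb minor up to Ab minor is a minor seventh; each chord root moves by that interval while the quality stays the same.
Am: root A up a minor seventh → G, giving Gm.
Ebm: root Eb up a minor seventh → Db, giving Dbm.
C#m6: root C# up a minor seventh → B, giving Bm6.
Gbm: root Gb up a minor seventh → Fb, giving Fbm.
Db: root Db up a minor seventh → Cb, giving Cb.
Abm7: root Ab up a minor seventh → Gb, giving Gbm7.

Gm Dbm Bm6 Fbm Cb Gbm7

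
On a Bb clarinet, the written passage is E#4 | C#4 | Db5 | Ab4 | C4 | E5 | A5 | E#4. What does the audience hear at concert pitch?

The Bb clarinet sounds a major second below written, so transpose each written note down a major second.
E#4 to D#4
C#4 to B3
Db5 to Cb5
Ab4 to Gb4
C4 to Bb3
E5 to D5
A5 to G5
E#4 to D#4

D#4 B3 Cb5 Gb4 Bb3 D5 G5 D#4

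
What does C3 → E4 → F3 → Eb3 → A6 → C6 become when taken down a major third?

Ab2 C4 Db3 Cb3 F6 Ab5

C3 down a major third is Ab2.
A major third down from E4 gives C4.
A major third down from F3 gives Db3.
Eb3 down a major third is Cb3.
A major third down from A6 gives F6.
A major third down from C6 gives Ab5.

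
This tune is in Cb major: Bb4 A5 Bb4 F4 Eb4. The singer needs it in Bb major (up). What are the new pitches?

From Cb up to Bb is a major seventh; apply that to each pitch.
Bb4 → A5
A5 → G#6
Bb4 → A5
F4 → E5
Eb4 → D5

A5 G#6 A5 E5 D5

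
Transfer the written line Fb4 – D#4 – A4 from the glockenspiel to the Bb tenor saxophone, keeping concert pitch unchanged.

Gb7 E#7 B7

First find concert pitch: the glockenspiel sounds a perfect fifteenth above written, so Fb4 D#4 A4 sounds Fb6 D#6 A6.
Then write for Bb tenor saxophone: it sounds a major ninth below written, so the part must be a major ninth above concert.
Fb6 → Gb7
D#6 → E#7
A6 → B7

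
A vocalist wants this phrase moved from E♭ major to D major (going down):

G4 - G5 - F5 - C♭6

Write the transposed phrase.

F#4 F#5 E5 Bb5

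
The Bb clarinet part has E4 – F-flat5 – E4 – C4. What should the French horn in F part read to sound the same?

First find concert pitch: the Bb clarinet sounds a major second below written, so E4 F-flat5 E4 C4 sounds D4 Ebb5 D4 Bb3.
Then write for French horn in F: it sounds a perfect fifth below written, so the part must be a perfect fifth above concert.
D4 → A4
Ebb5 → Bbb5
D4 → A4
Bb3 → F4

A4 Bbb5 A4 F4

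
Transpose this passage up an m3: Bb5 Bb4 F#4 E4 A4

Db6 Db5 A4 G4 C5

Bb5 -> Db6
Bb4 -> Db5
F#4 -> A4
E4 -> G4
A4 -> C5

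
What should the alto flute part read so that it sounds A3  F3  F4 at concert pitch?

D4 Bb3 Bb4

Written C4 sounds as G3 on the alto flute, so concert pitches are written a perfect fourth up.
A3 becomes D4
F3 becomes Bb3
F4 becomes Bb4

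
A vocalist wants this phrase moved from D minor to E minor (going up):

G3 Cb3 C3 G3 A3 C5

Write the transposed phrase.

From D up to E is a major second; apply that to each pitch.
G3 -> A3
Cb3 -> Db3
C3 -> D3
G3 -> A3
A3 -> B3
C5 -> D5

A3 Db3 D3 A3 B3 D5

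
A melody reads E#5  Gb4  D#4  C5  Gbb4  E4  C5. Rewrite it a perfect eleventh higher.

A#6 Cb6 G#5 F6 Cbb6 A5 F6

E#5 gives A#6
Gb4 gives Cb6
D#4 gives G#5
C5 gives F6
Gbb4 gives Cbb6
E4 gives A5
C5 gives F6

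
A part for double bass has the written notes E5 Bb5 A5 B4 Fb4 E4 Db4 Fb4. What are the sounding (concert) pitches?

E4 Bb4 A4 B3 Fb3 E3 Db3 Fb3

Written C4 on the double bass sounds as C3, a perfect octave lower; apply that shift to every note.
E5 gives E4
Bb5 gives Bb4
A5 gives A4
B4 gives B3
Fb4 gives Fb3
E4 gives E3
Db4 gives Db3
Fb4 gives Fb3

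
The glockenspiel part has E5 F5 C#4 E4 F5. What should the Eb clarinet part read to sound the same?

First find concert pitch: the glockenspiel sounds a perfect fifteenth above written, so E5 F5 C#4 E4 F5 sounds E7 F7 C#6 E6 F7.
Then write for Eb clarinet: it sounds a minor third above written, so the part must be a minor third below concert.
E7 → C#7
F7 → D7
C#6 → A#5
E6 → C#6
F7 → D7

C#7 D7 A#5 C#6 D7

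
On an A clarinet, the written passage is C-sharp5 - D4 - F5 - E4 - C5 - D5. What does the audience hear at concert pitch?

Written C4 on the A clarinet sounds as A3, a minor third lower; apply that shift to every note.
C#5 gives A#4
D4 gives B3
F5 gives D5
E4 gives C#4
C5 gives A4
D5 gives B4

A#4 B3 D5 C#4 A4 B4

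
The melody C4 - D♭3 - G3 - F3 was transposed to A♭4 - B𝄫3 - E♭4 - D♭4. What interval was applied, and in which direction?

up a minor sixth

Take the first pair: C4 → Ab4. C to A spans 6 letter names, so the interval is some kind of sixth.
C4 to Ab4 is 8 semitones, which makes it a minor sixth; the second version is higher, so the direction is up.
Checking another pair — F3 → Db4 — gives the same interval.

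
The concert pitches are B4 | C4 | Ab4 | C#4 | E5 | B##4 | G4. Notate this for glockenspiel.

B2 C2 Ab2 C#2 E3 B##2 G2

The glockenspiel sounds a perfect fifteenth above written, so the written part must be a perfect fifteenth below concert — transpose each note down.
B4 becomes B2
C4 becomes C2
Ab4 becomes Ab2
C#4 becomes C#2
E5 becomes E3
B##4 becomes B##2
G4 becomes G2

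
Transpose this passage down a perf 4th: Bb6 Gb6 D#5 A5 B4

F6 Db6 A#4 E5 F#4

Bb6 down a perfect fourth is F6.
Gb6 down a perfect fourth is Db6.
A perfect fourth down from D#5 gives A#4.
A5 down a perfect fourth is E5.
B4 down a perfect fourth is F#4.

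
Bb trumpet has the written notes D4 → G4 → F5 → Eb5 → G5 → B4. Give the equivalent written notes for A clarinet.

Eb4 Ab4 Gb5 Fb5 Ab5 C5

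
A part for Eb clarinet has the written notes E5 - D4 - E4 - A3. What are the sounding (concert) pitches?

Written C4 on the Eb clarinet sounds as Eb4, a minor third higher; apply that shift to every note.
E5 -> G5
D4 -> F4
E4 -> G4
A3 -> C4

G5 F4 G4 C4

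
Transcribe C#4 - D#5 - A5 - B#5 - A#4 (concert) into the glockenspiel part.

C#2 D#3 A3 B#3 A#2

Written C4 sounds as C6 on the glockenspiel, so concert pitches are written a perfect fifteenth down.
C#4 becomes C#2
D#5 becomes D#3
A5 becomes A3
B#5 becomes B#3
A#4 becomes A#2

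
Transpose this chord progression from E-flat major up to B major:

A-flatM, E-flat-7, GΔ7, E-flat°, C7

EM B-7 D#Δ7 B° G#7

E-flat major up to B major is an augmented fifth; each chord root moves by that interval while the quality stays the same.
A-flatM: root A-flat up an augmented fifth → E, giving EM.
E-flat-7: root E-flat up an augmented fifth → B, giving B-7.
GΔ7: root G up an augmented fifth → D#, giving D#Δ7.
E-flat°: root E-flat up an augmented fifth → B, giving B°.
C7: root C up an augmented fifth → G#, giving G#7.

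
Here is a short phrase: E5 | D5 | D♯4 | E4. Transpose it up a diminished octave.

Eb6 Db6 D5 Eb5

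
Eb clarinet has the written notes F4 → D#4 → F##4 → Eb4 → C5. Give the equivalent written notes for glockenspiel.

Ab2 F#2 A#2 Gb2 Eb3

First find concert pitch: the Eb clarinet sounds a minor third above written, so F4 D#4 F##4 Eb4 C5 sounds Ab4 F#4 A#4 Gb4 Eb5.
Then write for glockenspiel: it sounds a perfect fifteenth above written, so the part must be a perfect fifteenth below concert.
Ab4 → Ab2
F#4 → F#2
A#4 → A#2
Gb4 → Gb2
Eb5 → Eb3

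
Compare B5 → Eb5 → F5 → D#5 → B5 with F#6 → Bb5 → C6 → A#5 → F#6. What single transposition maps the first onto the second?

up a perfect fifth

Take the first pair: B5 → F#6. B to F spans 5 letter names, so the interval is some kind of fifth.
B5 to F#6 is 7 semitones, which makes it a perfect fifth; the second version is higher, so the direction is up.
Checking another pair — B5 → F#6 — gives the same interval.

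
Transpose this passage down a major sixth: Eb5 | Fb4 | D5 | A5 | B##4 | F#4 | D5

Eb5 -> Gb4
Fb4 -> Abb3
D5 -> F4
A5 -> C5
B##4 -> D##4
F#4 -> A3
D5 -> F4

Gb4 Abb3 F4 C5 D##4 A3 F4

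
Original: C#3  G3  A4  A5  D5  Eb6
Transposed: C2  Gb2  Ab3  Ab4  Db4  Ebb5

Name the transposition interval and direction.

down an augmented octave

From C#3 to C2 is 8 letter names — an octave of some quality.
C2 to C#3 is 13 semitones, which makes it an augmented octave; the second version is lower, so the direction is down.
Checking another pair — Eb6 → Ebb5 — gives the same interval.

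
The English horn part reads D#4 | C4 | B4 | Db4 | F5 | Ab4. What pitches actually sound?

G#3 F3 E4 Gb3 Bb4 Db4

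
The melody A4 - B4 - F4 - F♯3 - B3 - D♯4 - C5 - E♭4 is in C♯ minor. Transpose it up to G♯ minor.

C♯ minor to G♯ minor up is a perfect fifth, so every note moves up by that interval.
A4 becomes E5
B4 becomes F#5
F4 becomes C5
F#3 becomes C#4
B3 becomes F#4
D#4 becomes A#4
C5 becomes G5
Eb4 becomes Bb4

E5 F#5 C5 C#4 F#4 A#4 G5 Bb4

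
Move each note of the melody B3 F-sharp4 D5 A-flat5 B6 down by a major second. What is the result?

A3 E4 C5 Gb5 A6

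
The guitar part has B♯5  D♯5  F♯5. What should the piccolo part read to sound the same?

B#3 D#3 F#3

First find concert pitch: the guitar sounds a perfect octave below written, so B♯5 D♯5 F♯5 sounds B#4 D#4 F#4.
Then write for piccolo: it sounds a perfect octave above written, so the part must be a perfect octave below concert.
B#4 → B#3
D#4 → D#3
F#4 → F#3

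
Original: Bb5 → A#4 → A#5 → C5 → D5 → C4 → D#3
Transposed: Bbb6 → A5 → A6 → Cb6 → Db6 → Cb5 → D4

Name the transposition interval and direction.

up a diminished octave

From Bb5 to Bbb6 is 8 letter names — an octave of some quality.
Bb5 to Bbb6 is 11 semitones, which makes it a diminished octave; the second version is higher, so the direction is up.
Checking another pair — D#3 → D4 — gives the same interval.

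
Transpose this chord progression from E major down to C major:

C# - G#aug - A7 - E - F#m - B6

A Eaug F7 C Dm G6

E major down to C major is a major third; each chord root moves by that interval while the quality stays the same.
C#: root C# down a major third → A, giving A.
G#aug: root G# down a major third → E, giving Eaug.
A7: root A down a major third → F, giving F7.
E: root E down a major third → C, giving C.
F#m: root F# down a major third → D, giving Dm.
B6: root B down a major third → G, giving G6.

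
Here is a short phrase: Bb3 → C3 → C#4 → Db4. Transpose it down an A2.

Abb3 Bbb2 Bb3 Cbb4

An augmented second down from Bb3 gives Abb3.
An augmented second down from C3 gives Bbb2.
C#4: a second down reaches B, and 3 semitones makes it Bb3.
Db4 down an augmented second is Cbb4.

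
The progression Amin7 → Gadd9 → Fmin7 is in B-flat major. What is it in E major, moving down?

D#min7 C#add9 Bmin7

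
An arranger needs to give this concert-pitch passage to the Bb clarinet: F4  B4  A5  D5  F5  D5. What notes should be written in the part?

G4 C#5 B5 E5 G5 E5

Written C4 sounds as Bb3 on the Bb clarinet, so concert pitches are written a major second up.
F4 → G4
B4 → C#5
A5 → B5
D5 → E5
F5 → G5
D5 → E5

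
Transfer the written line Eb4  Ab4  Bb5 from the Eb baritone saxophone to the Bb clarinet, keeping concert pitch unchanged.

First find concert pitch: the Eb baritone saxophone sounds a major thirteenth below written, so Eb4 Ab4 Bb5 sounds Gb2 Cb3 Db4.
Then write for Bb clarinet: it sounds a major second below written, so the part must be a major second above concert.
Gb2 → Ab2
Cb3 → Db3
Db4 → Eb4

Ab2 Db3 Eb4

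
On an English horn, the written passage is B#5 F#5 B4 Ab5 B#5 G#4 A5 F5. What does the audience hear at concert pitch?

The English horn sounds a perfect fifth below written, so transpose each written note down a perfect fifth.
B#5 to E#5
F#5 to B4
B4 to E4
Ab5 to Db5
B#5 to E#5
G#4 to C#4
A5 to D5
F5 to Bb4

E#5 B4 E4 Db5 E#5 C#4 D5 Bb4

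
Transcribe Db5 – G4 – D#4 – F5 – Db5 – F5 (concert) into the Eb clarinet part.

Written C4 sounds as Eb4 on the Eb clarinet, so concert pitches are written a minor third down.
Db5 becomes Bb4
G4 becomes E4
D#4 becomes B#3
F5 becomes D5
Db5 becomes Bb4
F5 becomes D5

Bb4 E4 B#3 D5 Bb4 D5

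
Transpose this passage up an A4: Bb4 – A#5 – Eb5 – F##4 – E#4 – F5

Bb4 up an augmented fourth is E5.
An augmented fourth up from A#5 gives D##6.
Eb5: a fourth up reaches A, and 6 semitones makes it A5.
An augmented fourth up from F##4 gives B##4.
E#4 up an augmented fourth is A##4.
F5: a fourth up reaches B, and 6 semitones makes it B5.

E5 D##6 A5 B##4 A##4 B5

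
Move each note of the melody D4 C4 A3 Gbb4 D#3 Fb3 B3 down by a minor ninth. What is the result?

C#3 B2 G#2 Fb3 C##2 Eb2 A#2

D4 down a minor ninth is C#3.
C4: a ninth down reaches B, and 13 semitones makes it B2.
A3: a ninth down reaches G, and 13 semitones makes it G#2.
Gbb4 down a minor ninth is Fb3.
A minor ninth down from D#3 gives C##2.
Fb3: a ninth down reaches E, and 13 semitones makes it Eb2.
B3 down a minor ninth is A#2.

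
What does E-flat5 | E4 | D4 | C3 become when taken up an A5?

B5 B#4 A#4 G#3

Eb5 up an augmented fifth is B5.
An augmented fifth up from E4 gives B#4.
An augmented fifth up from D4 gives A#4.
C3: a fifth up reaches G, and 8 semitones makes it G#3.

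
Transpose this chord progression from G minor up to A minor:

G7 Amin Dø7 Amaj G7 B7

A7 Bmin Eø7 Bmaj A7 C#7

G minor up to A minor is a major second; each chord root moves by that interval while the quality stays the same.
G7: root G up a major second → A, giving A7.
Amin: root A up a major second → B, giving Bmin.
Dø7: root D up a major second → E, giving Eø7.
Amaj: root A up a major second → B, giving Bmaj.
G7: root G up a major second → A, giving A7.
B7: root B up a major second → C#, giving C#7.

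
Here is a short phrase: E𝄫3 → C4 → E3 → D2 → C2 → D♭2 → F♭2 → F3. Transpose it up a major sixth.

Cb4 A4 C#4 B2 A2 Bb2 Db3 D4

Ebb3 gives Cb4
C4 gives A4
E3 gives C#4
D2 gives B2
C2 gives A2
Db2 gives Bb2
Fb2 gives Db3
F3 gives D4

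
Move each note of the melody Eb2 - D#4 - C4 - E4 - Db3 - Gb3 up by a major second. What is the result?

F2 E#4 D4 F#4 Eb3 Ab3

Eb2 becomes F2
D#4 becomes E#4
C4 becomes D4
E4 becomes F#4
Db3 becomes Eb3
Gb3 becomes Ab3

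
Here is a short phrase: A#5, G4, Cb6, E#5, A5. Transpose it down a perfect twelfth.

A#5 → D#4
G4 → C3
Cb6 → Fb4
E#5 → A#3
A5 → D4

D#4 C3 Fb4 A#3 D4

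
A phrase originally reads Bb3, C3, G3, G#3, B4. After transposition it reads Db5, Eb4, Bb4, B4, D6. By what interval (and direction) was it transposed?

Take the first pair: Bb3 → Db5. B to D spans 10 letter names, so the interval is some kind of tenth.
Bb3 to Db5 is 15 semitones, which makes it a minor tenth; the second version is higher, so the direction is up.
Checking another pair — B4 → D6 — gives the same interval.

up a minor tenth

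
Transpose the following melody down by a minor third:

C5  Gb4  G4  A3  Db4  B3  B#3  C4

C5 → A4
Gb4 → Eb4
G4 → E4
A3 → F#3
Db4 → Bb3
B3 → G#3
B#3 → G##3
C4 → A3

A4 Eb4 E4 F#3 Bb3 G#3 G##3 A3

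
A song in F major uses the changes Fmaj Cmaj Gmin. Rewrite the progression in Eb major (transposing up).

F major up to Eb major is a minor seventh; each chord root moves by that interval while the quality stays the same.
Fmaj: root F up a minor seventh → Eb, giving Ebmaj.
Cmaj: root C up a minor seventh → Bb, giving Bbmaj.
Gmin: root G up a minor seventh → F, giving Fmin.

Ebmaj Bbmaj Fmin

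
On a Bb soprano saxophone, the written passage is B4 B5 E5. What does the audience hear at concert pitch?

A4 A5 D5

Written C4 on the Bb soprano saxophone sounds as Bb3, a major second lower; apply that shift to every note.
B4 gives A4
B5 gives A5
E5 gives D5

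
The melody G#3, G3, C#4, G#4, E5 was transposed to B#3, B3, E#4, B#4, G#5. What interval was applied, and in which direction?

up a major third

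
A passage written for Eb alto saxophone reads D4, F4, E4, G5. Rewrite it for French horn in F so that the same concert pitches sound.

First find concert pitch: the Eb alto saxophone sounds a major sixth below written, so D4 F4 E4 G5 sounds F3 Ab3 G3 Bb4.
Then write for French horn in F: it sounds a perfect fifth below written, so the part must be a perfect fifth above concert.
F3 → C4
Ab3 → Eb4
G3 → D4
Bb4 → F5

C4 Eb4 D4 F5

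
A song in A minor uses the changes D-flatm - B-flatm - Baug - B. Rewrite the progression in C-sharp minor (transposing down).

A minor down to C-sharp minor is a minor sixth; each chord root moves by that interval while the quality stays the same.
D-flatm: root D-flat down a minor sixth → F, giving Fm.
B-flatm: root B-flat down a minor sixth → D, giving Dm.
Baug: root B down a minor sixth → D#, giving D#aug.
B: root B down a minor sixth → D#, giving D#.

Fm Dm D#aug D#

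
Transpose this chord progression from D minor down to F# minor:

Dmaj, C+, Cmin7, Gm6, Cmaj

D minor down to F# minor is a minor sixth; each chord root moves by that interval while the quality stays the same.
Dmaj: root D down a minor sixth → F#, giving F#maj.
C+: root C down a minor sixth → E, giving E+.
Cmin7: root C down a minor sixth → E, giving Emin7.
Gm6: root G down a minor sixth → B, giving Bm6.
Cmaj: root C down a minor sixth → E, giving Emaj.

F#maj E+ Emin7 Bm6 Emaj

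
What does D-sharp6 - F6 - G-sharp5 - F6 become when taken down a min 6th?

F##5 A5 B#4 A5

D#6 down a minor sixth is F##5.
A minor sixth down from F6 gives A5.
A minor sixth down from G#5 gives B#4.
A minor sixth down from F6 gives A5.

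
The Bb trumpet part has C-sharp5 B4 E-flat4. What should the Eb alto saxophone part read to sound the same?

G#5 F#5 Bb4

First find concert pitch: the Bb trumpet sounds a major second below written, so C-sharp5 B4 E-flat4 sounds B4 A4 Db4.
Then write for Eb alto saxophone: it sounds a major sixth below written, so the part must be a major sixth above concert.
B4 → G#5
A4 → F#5
Db4 → Bb4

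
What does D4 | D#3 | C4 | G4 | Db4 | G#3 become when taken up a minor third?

D4 → F4
D#3 → F#3
C4 → Eb4
G4 → Bb4
Db4 → Fb4
G#3 → B3

F4 F#3 Eb4 Bb4 Fb4 B3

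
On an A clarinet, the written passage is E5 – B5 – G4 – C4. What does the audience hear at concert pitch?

C#5 G#5 E4 A3

Written C4 on the A clarinet sounds as A3, a minor third lower; apply that shift to every note.
E5 -> C#5
B5 -> G#5
G4 -> E4
C4 -> A3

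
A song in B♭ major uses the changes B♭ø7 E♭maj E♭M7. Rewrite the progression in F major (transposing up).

B♭ major up to F major is a perfect fifth; each chord root moves by that interval while the quality stays the same.
B♭ø7: root B♭ up a perfect fifth → F, giving Fø7.
E♭maj: root E♭ up a perfect fifth → Bb, giving Bbmaj.
E♭M7: root E♭ up a perfect fifth → Bb, giving BbM7.

Fø7 Bbmaj BbM7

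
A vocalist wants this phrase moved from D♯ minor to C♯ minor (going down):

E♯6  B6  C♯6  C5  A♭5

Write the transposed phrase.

D#6 A6 B5 Bb4 Gb5

From D♯ down to C♯ is a major second; apply that to each pitch.
E#6 gives D#6
B6 gives A6
C#6 gives B5
C5 gives Bb4
Ab5 gives Gb5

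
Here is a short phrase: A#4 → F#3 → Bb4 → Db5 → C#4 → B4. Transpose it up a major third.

C##5 A#3 D5 F5 E#4 D#5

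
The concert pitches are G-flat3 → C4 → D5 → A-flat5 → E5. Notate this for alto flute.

Written C4 sounds as G3 on the alto flute, so concert pitches are written a perfect fourth up.
Gb3 gives Cb4
C4 gives F4
D5 gives G5
Ab5 gives Db6
E5 gives A5

Cb4 F4 G5 Db6 A5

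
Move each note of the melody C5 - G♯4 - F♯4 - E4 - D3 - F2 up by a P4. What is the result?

C5 -> F5
G#4 -> C#5
F#4 -> B4
E4 -> A4
D3 -> G3
F2 -> Bb2

F5 C#5 B4 A4 G3 Bb2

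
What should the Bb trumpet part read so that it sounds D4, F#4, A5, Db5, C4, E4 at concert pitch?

E4 G#4 B5 Eb5 D4 F#4

Written C4 sounds as Bb3 on the Bb trumpet, so concert pitches are written a major second up.
D4 -> E4
F#4 -> G#4
A5 -> B5
Db5 -> Eb5
C4 -> D4
E4 -> F#4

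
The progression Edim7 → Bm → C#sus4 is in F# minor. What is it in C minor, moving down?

F# minor down to C minor is an augmented fourth; each chord root moves by that interval while the quality stays the same.
Edim7: root E down an augmented fourth → Bb, giving Bbdim7.
Bm: root B down an augmented fourth → F, giving Fm.
C#sus4: root C# down an augmented fourth → G, giving Gsus4.

Bbdim7 Fm Gsus4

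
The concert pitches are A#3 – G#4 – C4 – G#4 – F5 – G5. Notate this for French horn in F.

E#4 D#5 G4 D#5 C6 D6

Written C4 sounds as F3 on the French horn in F, so concert pitches are written a perfect fifth up.
A#3 → E#4
G#4 → D#5
C4 → G4
G#4 → D#5
F5 → C6
G5 → D6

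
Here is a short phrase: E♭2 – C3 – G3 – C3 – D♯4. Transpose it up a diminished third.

Gbb2 Ebb3 Bbb3 Ebb3 F4

Eb2 → Gbb2
C3 → Ebb3
G3 → Bbb3
C3 → Ebb3
D#4 → F4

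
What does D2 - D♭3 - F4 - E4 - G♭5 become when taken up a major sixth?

D2 up a major sixth is B2.
Db3 up a major sixth is Bb3.
F4 up a major sixth is D5.
E4 up a major sixth is C#5.
Gb5: a sixth up reaches E, and 9 semitones makes it Eb6.

B2 Bb3 D5 C#5 Eb6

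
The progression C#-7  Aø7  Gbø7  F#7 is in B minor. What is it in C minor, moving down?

D-7 Bbø7 Abbø7 G7

B minor down to C minor is a major seventh; each chord root moves by that interval while the quality stays the same.
C#-7: root C# down a major seventh → D, giving D-7.
Aø7: root A down a major seventh → Bb, giving Bbø7.
Gbø7: root Gb down a major seventh → Abb, giving Abbø7.
F#7: root F# down a major seventh → G, giving G7.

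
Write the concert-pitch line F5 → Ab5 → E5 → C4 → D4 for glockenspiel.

F3 Ab3 E3 C2 D2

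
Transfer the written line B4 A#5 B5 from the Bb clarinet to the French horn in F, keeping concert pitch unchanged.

E5 D#6 E6

First find concert pitch: the Bb clarinet sounds a major second below written, so B4 A#5 B5 sounds A4 G#5 A5.
Then write for French horn in F: it sounds a perfect fifth below written, so the part must be a perfect fifth above concert.
A4 → E5
G#5 → D#6
A5 → E6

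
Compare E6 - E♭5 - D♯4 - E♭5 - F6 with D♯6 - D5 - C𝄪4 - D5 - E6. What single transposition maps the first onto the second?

Take the first pair: E6 → D#6. E to D spans 2 letter names, so the interval is some kind of second.
D#6 to E6 is 1 semitone, which makes it a minor second; the second version is lower, so the direction is down.
Checking another pair — F6 → E6 — gives the same interval.

down a minor second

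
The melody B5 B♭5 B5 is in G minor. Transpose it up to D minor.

F#6 F6 F#6

G minor to D minor up is a perfect fifth, so every note moves up by that interval.
B5 to F#6
Bb5 to F6
B5 to F#6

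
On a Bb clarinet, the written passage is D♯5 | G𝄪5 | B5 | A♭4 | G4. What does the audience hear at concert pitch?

C#5 F##5 A5 Gb4 F4

Written C4 on the Bb clarinet sounds as Bb3, a major second lower; apply that shift to every note.
D#5 becomes C#5
G##5 becomes F##5
B5 becomes A5
Ab4 becomes Gb4
G4 becomes F4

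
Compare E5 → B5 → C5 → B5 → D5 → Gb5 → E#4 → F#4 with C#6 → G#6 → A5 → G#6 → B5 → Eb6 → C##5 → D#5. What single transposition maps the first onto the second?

Take the first pair: E5 → C#6. E to C spans 6 letter names, so the interval is some kind of sixth.
E5 to C#6 is 9 semitones, which makes it a major sixth; the second version is higher, so the direction is up.
Checking another pair — F#4 → D#5 — gives the same interval.

up a major sixth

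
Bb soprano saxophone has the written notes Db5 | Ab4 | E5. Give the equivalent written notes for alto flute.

First find concert pitch: the Bb soprano saxophone sounds a major second below written, so Db5 Ab4 E5 sounds Cb5 Gb4 D5.
Then write for alto flute: it sounds a perfect fourth below written, so the part must be a perfect fourth above concert.
Cb5 → Fb5
Gb4 → Cb5
D5 → G5

Fb5 Cb5 G5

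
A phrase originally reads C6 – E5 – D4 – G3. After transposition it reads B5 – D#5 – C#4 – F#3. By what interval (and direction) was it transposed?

down a minor second

Take the first pair: C6 → B5. C to B spans 2 letter names, so the interval is some kind of second.
B5 to C6 is 1 semitone, which makes it a minor second; the second version is lower, so the direction is down.
Checking another pair — G3 → F#3 — gives the same interval.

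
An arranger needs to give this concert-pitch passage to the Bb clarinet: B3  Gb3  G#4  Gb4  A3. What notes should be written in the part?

Written C4 sounds as Bb3 on the Bb clarinet, so concert pitches are written a major second up.
B3 to C#4
Gb3 to Ab3
G#4 to A#4
Gb4 to Ab4
A3 to B3

C#4 Ab3 A#4 Ab4 B3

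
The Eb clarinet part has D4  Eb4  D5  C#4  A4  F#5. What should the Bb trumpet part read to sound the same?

First find concert pitch: the Eb clarinet sounds a minor third above written, so D4 Eb4 D5 C#4 A4 F#5 sounds F4 Gb4 F5 E4 C5 A5.
Then write for Bb trumpet: it sounds a major second below written, so the part must be a major second above concert.
F4 → G4
Gb4 → Ab4
F5 → G5
E4 → F#4
C5 → D5
A5 → B5

G4 Ab4 G5 F#4 D5 B5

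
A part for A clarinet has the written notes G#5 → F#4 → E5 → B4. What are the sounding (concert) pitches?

The A clarinet sounds a minor third below written, so transpose each written note down a minor third.
G#5 becomes E#5
F#4 becomes D#4
E5 becomes C#5
B4 becomes G#4

E#5 D#4 C#5 G#4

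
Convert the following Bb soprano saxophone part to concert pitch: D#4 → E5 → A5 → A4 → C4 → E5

Written C4 on the Bb soprano saxophone sounds as Bb3, a major second lower; apply that shift to every note.
D#4 gives C#4
E5 gives D5
A5 gives G5
A4 gives G4
C4 gives Bb3
E5 gives D5

C#4 D5 G5 G4 Bb3 D5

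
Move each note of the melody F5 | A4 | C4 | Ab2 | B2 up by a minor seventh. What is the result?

Eb6 G5 Bb4 Gb3 A3

F5 becomes Eb6
A4 becomes G5
C4 becomes Bb4
Ab2 becomes Gb3
B2 becomes A3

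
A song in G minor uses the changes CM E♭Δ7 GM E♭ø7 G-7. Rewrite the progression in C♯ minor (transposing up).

F#M AΔ7 C#M Aø7 C#-7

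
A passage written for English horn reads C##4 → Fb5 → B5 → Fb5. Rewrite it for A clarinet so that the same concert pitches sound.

First find concert pitch: the English horn sounds a perfect fifth below written, so C##4 Fb5 B5 Fb5 sounds F##3 Bbb4 E5 Bbb4.
Then write for A clarinet: it sounds a minor third below written, so the part must be a minor third above concert.
F##3 → A#3
Bbb4 → Dbb5
E5 → G5
Bbb4 → Dbb5

A#3 Dbb5 G5 Dbb5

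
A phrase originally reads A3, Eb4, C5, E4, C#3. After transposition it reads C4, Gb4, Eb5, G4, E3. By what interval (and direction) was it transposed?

From A3 to C4 is 3 letter names — a third of some quality.
A3 to C4 is 3 semitones, which makes it a minor third; the second version is higher, so the direction is up.
Checking another pair — C#3 → E3 — gives the same interval.

up a minor third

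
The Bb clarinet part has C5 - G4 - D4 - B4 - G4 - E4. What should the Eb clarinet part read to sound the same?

First find concert pitch: the Bb clarinet sounds a major second below written, so C5 G4 D4 B4 G4 E4 sounds Bb4 F4 C4 A4 F4 D4.
Then write for Eb clarinet: it sounds a minor third above written, so the part must be a minor third below concert.
Bb4 → G4
F4 → D4
C4 → A3
A4 → F#4
F4 → D4
D4 → B3

G4 D4 A3 F#4 D4 B3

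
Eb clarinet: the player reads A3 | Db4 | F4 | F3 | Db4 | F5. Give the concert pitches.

C4 Fb4 Ab4 Ab3 Fb4 Ab5

Written C4 on the Eb clarinet sounds as Eb4, a minor third higher; apply that shift to every note.
A3 gives C4
Db4 gives Fb4
F4 gives Ab4
F3 gives Ab3
Db4 gives Fb4
F5 gives Ab5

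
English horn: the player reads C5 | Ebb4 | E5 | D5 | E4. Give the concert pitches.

F4 Abb3 A4 G4 A3

Written C4 on the English horn sounds as F3, a perfect fifth lower; apply that shift to every note.
C5 becomes F4
Ebb4 becomes Abb3
E5 becomes A4
D5 becomes G4
E4 becomes A3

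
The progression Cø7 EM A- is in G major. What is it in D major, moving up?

G major up to D major is a perfect fifth; each chord root moves by that interval while the quality stays the same.
Cø7: root C up a perfect fifth → G, giving Gø7.
EM: root E up a perfect fifth → B, giving BM.
A-: root A up a perfect fifth → E, giving E-.

Gø7 BM E-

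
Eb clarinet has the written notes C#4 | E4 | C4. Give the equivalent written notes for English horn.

B4 D5 Bb4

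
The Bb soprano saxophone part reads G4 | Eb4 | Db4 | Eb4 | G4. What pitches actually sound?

The Bb soprano saxophone sounds a major second below written, so transpose each written note down a major second.
G4 → F4
Eb4 → Db4
Db4 → Cb4
Eb4 → Db4
G4 → F4

F4 Db4 Cb4 Db4 F4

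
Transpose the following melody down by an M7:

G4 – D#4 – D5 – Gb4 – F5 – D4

Ab3 E3 Eb4 Abb3 Gb4 Eb3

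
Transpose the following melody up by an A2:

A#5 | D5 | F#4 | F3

B##5 E#5 G##4 G#3

A#5: a second up reaches B, and 3 semitones makes it B##5.
D5 up an augmented second is E#5.
An augmented second up from F#4 gives G##4.
F3 up an augmented second is G#3.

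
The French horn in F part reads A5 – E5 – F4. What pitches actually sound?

Written C4 on the French horn in F sounds as F3, a perfect fifth lower; apply that shift to every note.
A5 to D5
E5 to A4
F4 to Bb3

D5 A4 Bb3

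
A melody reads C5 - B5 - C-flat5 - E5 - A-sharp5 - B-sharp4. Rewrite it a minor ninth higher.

C5 up a minor ninth is Db6.
A minor ninth up from B5 gives C7.
Cb5 up a minor ninth is Dbb6.
A minor ninth up from E5 gives F6.
A#5: a ninth up reaches B, and 13 semitones makes it B6.
A minor ninth up from B#4 gives C#6.

Db6 C7 Dbb6 F6 B6 C#6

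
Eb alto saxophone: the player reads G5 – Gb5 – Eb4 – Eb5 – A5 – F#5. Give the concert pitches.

Bb4 Bbb4 Gb3 Gb4 C5 A4

The Eb alto saxophone sounds a major sixth below written, so transpose each written note down a major sixth.
G5 → Bb4
Gb5 → Bbb4
Eb4 → Gb3
Eb5 → Gb4
A5 → C5
F#5 → A4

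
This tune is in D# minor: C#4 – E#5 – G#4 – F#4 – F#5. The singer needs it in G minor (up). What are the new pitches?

From D# up to G is a diminished fourth; apply that to each pitch.
C#4 to F4
E#5 to A5
G#4 to C5
F#4 to Bb4
F#5 to Bb5

F4 A5 C5 Bb4 Bb5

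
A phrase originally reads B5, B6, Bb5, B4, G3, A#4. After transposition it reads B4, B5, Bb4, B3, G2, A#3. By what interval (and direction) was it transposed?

down a perfect octave

Take the first pair: B5 → B4. B to B spans 8 letter names, so the interval is some kind of octave.
B4 to B5 is 12 semitones, which makes it a perfect octave; the second version is lower, so the direction is down.
Checking another pair — A#4 → A#3 — gives the same interval.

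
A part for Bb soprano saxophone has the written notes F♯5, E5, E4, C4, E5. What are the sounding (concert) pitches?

Written C4 on the Bb soprano saxophone sounds as Bb3, a major second lower; apply that shift to every note.
F#5 → E5
E5 → D5
E4 → D4
C4 → Bb3
E5 → D5

E5 D5 D4 Bb3 D5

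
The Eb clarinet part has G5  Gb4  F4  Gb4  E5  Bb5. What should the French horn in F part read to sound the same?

F6 Fb5 Eb5 Fb5 D6 Ab6

First find concert pitch: the Eb clarinet sounds a minor third above written, so G5 Gb4 F4 Gb4 E5 Bb5 sounds Bb5 Bbb4 Ab4 Bbb4 G5 Db6.
Then write for French horn in F: it sounds a perfect fifth below written, so the part must be a perfect fifth above concert.
Bb5 → F6
Bbb4 → Fb5
Ab4 → Eb5
Bbb4 → Fb5
G5 → D6
Db6 → Ab6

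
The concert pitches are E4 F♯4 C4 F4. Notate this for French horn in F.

B4 C#5 G4 C5

The French horn in F sounds a perfect fifth below written, so the written part must be a perfect fifth above concert — transpose each note up.
E4 to B4
F#4 to C#5
C4 to G4
F4 to C5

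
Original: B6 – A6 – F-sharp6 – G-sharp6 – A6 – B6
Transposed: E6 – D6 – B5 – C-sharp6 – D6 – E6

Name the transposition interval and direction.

down a perfect fifth

Take the first pair: B6 → E6. B to E spans 5 letter names, so the interval is some kind of fifth.
E6 to B6 is 7 semitones, which makes it a perfect fifth; the second version is lower, so the direction is down.
Checking another pair — B6 → E6 — gives the same interval.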